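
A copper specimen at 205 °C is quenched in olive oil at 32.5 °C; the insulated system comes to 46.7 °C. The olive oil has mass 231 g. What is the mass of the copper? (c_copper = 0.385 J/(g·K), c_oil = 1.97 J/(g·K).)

Conservation of energy gives ΣQ = 0:
m·0.385·(46.7 − 205) + 231·1.97·(46.7 − 32.5) = 0
-60.95 m = -6462
m = -6462/-60.95 ≈ 106 g

m ≈ 106 g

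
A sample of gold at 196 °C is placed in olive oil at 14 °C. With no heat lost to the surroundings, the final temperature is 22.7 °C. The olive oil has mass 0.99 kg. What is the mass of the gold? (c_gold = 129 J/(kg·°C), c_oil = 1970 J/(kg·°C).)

m ≈ 0.759 kg

Let T be the final temperature. ΣQ_i = 0:
m·129·(22.7 − 196) + 0.99·1970·(22.7 − 14) = 0
-22356 m = -16968
m = -16968/-22356 ≈ 0.759 kg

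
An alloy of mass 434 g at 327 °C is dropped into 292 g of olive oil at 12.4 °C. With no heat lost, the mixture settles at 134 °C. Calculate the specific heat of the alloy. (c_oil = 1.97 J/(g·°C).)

Let T be the final temperature. ΣQ_i = 0:
434×c×(134 − 327) + 292×1.97×(134 − 12.4) = 0
-83762 c = -69949
c = -69949/-83762 ≈ 0.8351 J/(g·°C)

c ≈ 0.835 J/(g·°C)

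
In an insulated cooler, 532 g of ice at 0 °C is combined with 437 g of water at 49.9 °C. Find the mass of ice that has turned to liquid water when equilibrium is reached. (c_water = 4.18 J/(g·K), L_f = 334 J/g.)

Heat available from the water dropping to 0 °C: 437·4.18·49.9 = 91150 J.
Fully melting the ice requires m_ice L_f = 532·334 = 177688 J.
Since 91150 < 177688 J, not all the ice melts; equilibrium is at 0 °C.
Mass melted = 91150/334 ≈ 272.9 g.

m_melted ≈ 273 g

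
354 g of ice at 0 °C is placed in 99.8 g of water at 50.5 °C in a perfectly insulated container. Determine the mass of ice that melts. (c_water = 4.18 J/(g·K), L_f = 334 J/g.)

m_melted ≈ 63.1 g

Heat available from the water dropping to 0 °C: 99.8·4.18·50.5 = 21067 J.
Melting all 354 g of ice would need 354·334 = 118236 J.
Since 21067 < 118236 J, not all the ice melts; equilibrium is at 0 °C.
m_melted·334 = 21067  ⇒  m_melted ≈ 63.07 g.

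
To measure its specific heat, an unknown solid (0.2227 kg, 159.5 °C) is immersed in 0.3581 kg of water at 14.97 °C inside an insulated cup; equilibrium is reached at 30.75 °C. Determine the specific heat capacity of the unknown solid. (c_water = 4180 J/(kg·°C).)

c ≈ 824 J/(kg·°C)

Heat lost by the unknown solid = heat gained by the water:
0.2227·c·(159.5 − 30.75) = 0.3581·4180·(30.75 − 14.97)
28.67 c = 23620  ⇒  c ≈ 823.8 J/(kg·°C)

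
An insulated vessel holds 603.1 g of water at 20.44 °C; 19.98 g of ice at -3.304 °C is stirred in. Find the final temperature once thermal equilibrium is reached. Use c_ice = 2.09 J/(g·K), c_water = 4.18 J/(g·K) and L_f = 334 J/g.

Energy conservation, ΣQ = 0:
warm ice to 0 °C: 19.98×2.09×(0 − (-3.304)) = 137.97
  melt ice: 19.98×334 = 6673.3
  warm the meltwater: 83.52 T
  water cools: 603.1×4.18×(T − 20.44) = 2521(T − 20.44)
2604.5 T = 51528 − 6811.3 = 44717
T ≈ 17.17 °C — above 0 °C, consistent with complete melting.

T_f ≈ 17.2 °C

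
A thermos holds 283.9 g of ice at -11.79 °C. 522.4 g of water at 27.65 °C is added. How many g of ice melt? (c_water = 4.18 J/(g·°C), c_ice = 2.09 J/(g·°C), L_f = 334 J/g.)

Cooling the water to 0 °C releases 522.4·4.18·27.65 = 60377 J.
Of that, 283.9·2.09·11.79 = 6995.6 J goes to bring the ice to 0 °C, leaving 53382 J.
Melting all 283.9 g of ice would need 283.9·334 = 94823 J.
Since 53382 < 94823 J, not all the ice melts; equilibrium is at 0 °C.
m_melt = 53382 / L_f = 159.8 g.

m_melted ≈ 160 g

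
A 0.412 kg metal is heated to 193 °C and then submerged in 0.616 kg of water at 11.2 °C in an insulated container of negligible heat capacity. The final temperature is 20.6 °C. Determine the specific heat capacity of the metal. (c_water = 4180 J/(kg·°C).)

c ≈ 341 J/(kg·°C)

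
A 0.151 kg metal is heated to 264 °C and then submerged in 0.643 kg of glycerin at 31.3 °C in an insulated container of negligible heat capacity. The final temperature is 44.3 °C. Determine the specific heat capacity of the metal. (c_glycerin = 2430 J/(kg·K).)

m_s c (T_s − T_f) = m_glycerin c_glycerin (T_f − T_0):
0.151·c·(264 − 44.3) = 0.643·2430·(44.3 − 31.3)
33.17 c = 20312  ⇒  c ≈ 612.3 J/(kg·K)

c ≈ 612 J/(kg·K)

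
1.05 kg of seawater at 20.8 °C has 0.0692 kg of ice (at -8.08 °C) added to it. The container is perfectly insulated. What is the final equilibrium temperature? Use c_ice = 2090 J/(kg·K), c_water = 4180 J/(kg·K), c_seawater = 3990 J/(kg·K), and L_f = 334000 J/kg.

T_f ≈ 14.0 °C

Taking heat into each body as positive, Σ m c ΔT = 0:
ice -8.08→0 °C: 0.0692×2090×8.08 = 1168.6
  latent heat to melt: 0.0692×334000 = 23113
  warm the meltwater: 289.26 T
  seawater: 4189.5(T − 20.8)
4478.8 T = 87142 − 24281 = 62860
T ≈ 14.04 °C (positive, so assuming full melt was valid).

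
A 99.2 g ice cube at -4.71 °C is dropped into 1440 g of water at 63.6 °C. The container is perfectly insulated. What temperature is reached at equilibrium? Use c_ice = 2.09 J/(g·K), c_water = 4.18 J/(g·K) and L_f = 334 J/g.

Sum of m c ΔT and latent-heat terms is zero:
ice -4.71→0 °C: 99.2·2.09·4.71 = 976.51; latent heat to melt: 99.2·334 = 33133; warm the meltwater: 414.66 T; water cools: 1440·4.18·(T − 63.6) = 6019.2(T − 63.6)
6433.9 T = 382821 − 34109 = 348712
T ≈ 54.20 °C — above 0 °C, consistent with complete melting.

T_f ≈ 54.2 °C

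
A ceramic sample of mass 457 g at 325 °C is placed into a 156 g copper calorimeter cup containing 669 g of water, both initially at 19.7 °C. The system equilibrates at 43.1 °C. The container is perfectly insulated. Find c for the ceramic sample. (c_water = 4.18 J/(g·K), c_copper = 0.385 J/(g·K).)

c ≈ 0.519 J/(g·K)

Heat gained plus heat lost sum to zero:
457×c×(43.1 − 325) + 669×4.18×(43.1 − 19.7) + 156×0.385×(43.1 − 19.7) = 0
-128828 c = -66842
c = -66842/-128828 ≈ 0.5188 J/(g·K)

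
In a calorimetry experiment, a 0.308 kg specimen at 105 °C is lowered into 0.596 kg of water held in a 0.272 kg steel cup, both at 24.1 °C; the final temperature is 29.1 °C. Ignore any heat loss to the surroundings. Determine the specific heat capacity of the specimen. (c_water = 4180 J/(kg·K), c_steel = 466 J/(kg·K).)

c ≈ 560 J/(kg·K)

Conservation of energy gives ΣQ = 0:
0.308·c·(29.1 − 105) + 0.596·4180·(29.1 − 24.1) + 0.272·466·(29.1 − 24.1) = 0
-23.38 c = -13090
c = -13090/-23.38 ≈ 560 J/(kg·K)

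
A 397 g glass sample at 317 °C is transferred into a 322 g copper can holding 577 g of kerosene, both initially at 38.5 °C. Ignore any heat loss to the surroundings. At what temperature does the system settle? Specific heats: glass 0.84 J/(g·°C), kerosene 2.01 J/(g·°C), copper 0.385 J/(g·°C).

Conservation of energy gives ΣQ = 0:
397*0.84*(T − 317) + 577*2.01*(T − 38.5) + 322*0.385*(T − 38.5) = 0
333.48(T − 317) + 1159.8(T − 38.5) + 123.97(T − 38.5) = 0
1617.2 T = 155137
T ≈ 95.93 °C

T_f ≈ 95.9 °C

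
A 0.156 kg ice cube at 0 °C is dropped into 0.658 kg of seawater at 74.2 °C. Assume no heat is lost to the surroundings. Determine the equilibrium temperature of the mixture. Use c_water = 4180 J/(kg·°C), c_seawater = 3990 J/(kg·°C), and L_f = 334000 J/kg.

T_f ≈ 43.5 °C

Energy balance with sensible and latent terms:
fusion: m_ice L_f = 0.156×334000 = 52104
  warm the meltwater: 652.08 T
  seawater cools: 0.658×3990×(T − 74.2) = 2625.4(T − 74.2)
3277.5 T = 194806 − 52104 = 142702
T ≈ 43.54 °C (positive, so assuming full melt was valid).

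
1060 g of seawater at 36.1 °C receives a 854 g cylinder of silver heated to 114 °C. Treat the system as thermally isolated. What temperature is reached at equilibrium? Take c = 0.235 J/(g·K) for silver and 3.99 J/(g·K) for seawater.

Setting the total heat transfer to zero:
854·0.235·(T − 114) + 1060·3.99·(T − 36.1) = 0
(200.69 + 4229.4) T = 200.69·114 + 4229.4·36.1
T ≈ 39.63 °C

T_f ≈ 39.6 °C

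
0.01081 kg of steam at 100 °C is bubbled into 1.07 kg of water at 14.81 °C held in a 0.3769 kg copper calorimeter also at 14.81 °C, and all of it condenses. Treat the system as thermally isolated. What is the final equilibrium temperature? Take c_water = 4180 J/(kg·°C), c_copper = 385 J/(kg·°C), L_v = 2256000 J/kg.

T_f ≈ 20.9 °C

Sum of m c ΔT and latent-heat terms is zero:
steam→water at 100 °C releases m L_v = 0.01081·2256000 = 24387
  condensate cools 100→T: 0.01081·4180·(T − 100) = 45.19(T − 100)
  water warms: 1.07·4180·(T − 14.81) = 4472.6(T − 14.81)
  cup: 145.11(T − 14.81)
4662.9 T = 24387 + 4518.6 + 68388 = 97294
T ≈ 20.87 °C, under the boiling point, so the assumption holds.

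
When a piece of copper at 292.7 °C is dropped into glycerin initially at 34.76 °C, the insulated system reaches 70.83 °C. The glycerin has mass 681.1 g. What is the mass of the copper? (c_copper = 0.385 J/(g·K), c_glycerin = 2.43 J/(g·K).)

Heat lost by the copper = heat gained by the glycerin:
m·0.385·(292.7 − 70.83) = 681.1·2.43·(70.83 − 34.76)
85.42 m = 59698  ⇒  m ≈ 698.9 g

m ≈ 699 g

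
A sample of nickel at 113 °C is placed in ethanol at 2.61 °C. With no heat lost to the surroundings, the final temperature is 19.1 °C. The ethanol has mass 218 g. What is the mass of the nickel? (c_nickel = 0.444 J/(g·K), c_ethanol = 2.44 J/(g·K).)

m ≈ 210 g

Heat lost by the nickel = heat gained by the ethanol:
m·0.444·(113 − 19.1) = 218·2.44·(19.1 − 2.61)
41.69 m = 8771.4  ⇒  m ≈ 210.4 g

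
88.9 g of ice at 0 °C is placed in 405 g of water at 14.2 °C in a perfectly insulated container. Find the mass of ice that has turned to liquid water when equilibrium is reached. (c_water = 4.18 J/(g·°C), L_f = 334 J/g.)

m_melted ≈ 72 g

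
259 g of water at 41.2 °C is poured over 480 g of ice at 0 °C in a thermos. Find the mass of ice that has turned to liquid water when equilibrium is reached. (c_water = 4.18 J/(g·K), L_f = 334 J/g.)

m_melted ≈ 134 g

Water can give up m c ΔT = 259·4.18·41.2 = 44604 J before reaching 0 °C.
Melting all 480 g of ice would need 480·334 = 160320 J.
That's not enough to melt it all — equilibrium is at 0 °C with ice remaining.
m_melt = 44604 / L_f = 133.5 g.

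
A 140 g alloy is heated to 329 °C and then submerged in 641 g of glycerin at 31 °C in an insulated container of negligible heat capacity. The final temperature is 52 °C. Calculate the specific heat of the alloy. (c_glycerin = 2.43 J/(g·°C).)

c ≈ 0.843 J/(g·°C)

Heat lost by the alloy = heat gained by the glycerin:
140×c×(329 − 52) = 641×2.43×(52 − 31)
38780 c = 32710  ⇒  c ≈ 0.8435 J/(g·°C)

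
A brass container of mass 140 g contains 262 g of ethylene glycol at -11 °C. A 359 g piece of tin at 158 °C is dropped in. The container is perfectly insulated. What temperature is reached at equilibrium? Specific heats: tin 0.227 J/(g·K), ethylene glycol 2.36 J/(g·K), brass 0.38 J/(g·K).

Energy conservation, ΣQ = 0:
359×0.227×(T − 158) + 262×2.36×(T − (-11)) + 140×0.38×(T − (-11)) = 0
81.49(T − 158) + 618.32(T − (-11)) + 53.2(T − (-11)) = 0
(81.49 + 618.32 + 53.2) T = 81.49×158 + 618.32×(-11) + 53.2×(-11)
T ≈ 7.29 °C

T_f ≈ 7.3 °C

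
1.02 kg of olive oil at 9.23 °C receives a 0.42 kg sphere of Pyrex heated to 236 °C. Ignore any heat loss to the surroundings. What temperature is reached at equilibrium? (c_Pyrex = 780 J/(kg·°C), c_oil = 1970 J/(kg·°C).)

T_f ≈ 41.0 °C

Let T be the final temperature. ΣQ_i = 0:
0.42*780*(T − 236) + 1.02*1970*(T − 9.23) = 0
2337 T = 95860
T ≈ 41.02 °C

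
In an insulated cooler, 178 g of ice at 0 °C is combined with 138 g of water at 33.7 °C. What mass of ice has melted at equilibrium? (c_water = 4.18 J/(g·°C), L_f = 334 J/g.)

Heat available from the water dropping to 0 °C: 138·4.18·33.7 = 19440 J.
Melting all 178 g of ice would need 178·334 = 59452 J.
Since 19440 < 59452 J, not all the ice melts; equilibrium is at 0 °C.
m_melted·334 = 19440  ⇒  m_melted ≈ 58.2 g.

m_melted ≈ 58.2 g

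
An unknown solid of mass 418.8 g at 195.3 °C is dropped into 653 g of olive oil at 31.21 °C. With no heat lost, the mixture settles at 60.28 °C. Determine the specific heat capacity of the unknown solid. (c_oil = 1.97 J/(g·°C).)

Heat lost by the unknown solid = heat gained by the oil:
418.8·c·(195.3 − 60.28) = 653·1.97·(60.28 − 31.21)
56546 c = 37396  ⇒  c ≈ 0.6613 J/(g·°C)

c ≈ 0.661 J/(g·°C)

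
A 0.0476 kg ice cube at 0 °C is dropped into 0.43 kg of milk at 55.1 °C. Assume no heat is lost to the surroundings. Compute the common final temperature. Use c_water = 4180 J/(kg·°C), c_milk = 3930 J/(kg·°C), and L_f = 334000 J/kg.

T_f ≈ 40.9 °C

Let T be the final temperature. ΣQ_i = 0:
latent heat to melt: 0.0476·334000 = 15898
  warm the meltwater: 198.97 T
  milk: 1689.9(T − 55.1)
1888.9 T = 93113 − 15898 = 77215
T ≈ 40.88 °C — above 0 °C, consistent with complete melting.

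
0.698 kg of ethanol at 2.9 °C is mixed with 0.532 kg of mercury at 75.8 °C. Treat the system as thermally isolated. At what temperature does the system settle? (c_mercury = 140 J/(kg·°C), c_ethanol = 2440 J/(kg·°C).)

T_f ≈ 6.0 °C

Let T be the final temperature. ΣQ_i = 0:
0.532×140×(T − 75.8) + 0.698×2440×(T − 2.9) = 0
(74.48 + 1703.1) T = 74.48×75.8 + 1703.1×2.9
T ≈ 5.95 °C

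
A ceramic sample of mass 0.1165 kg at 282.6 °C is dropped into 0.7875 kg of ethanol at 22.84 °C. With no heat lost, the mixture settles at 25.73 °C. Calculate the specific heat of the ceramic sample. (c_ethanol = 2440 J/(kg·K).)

Net heat exchanged in the isolated system is zero:
0.1165·c·(25.73 − 282.6) + 0.7875·2440·(25.73 − 22.84) = 0
-29.93 c = -5553.1
c = -5553.1/-29.93 ≈ 185.6 J/(kg·K)

c ≈ 186 J/(kg·K)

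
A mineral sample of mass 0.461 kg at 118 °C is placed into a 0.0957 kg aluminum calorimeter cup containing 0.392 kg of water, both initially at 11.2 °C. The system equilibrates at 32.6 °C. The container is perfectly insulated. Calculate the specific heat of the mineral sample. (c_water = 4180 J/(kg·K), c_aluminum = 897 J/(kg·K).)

c ≈ 937 J/(kg·K)

Taking heat into each body as positive, Σ m c ΔT = 0:
0.461×c×(32.6 − 118) + 0.392×4180×(32.6 − 11.2) + 0.0957×897×(32.6 − 11.2) = 0
-39.37 c = -36902
c = -36902/-39.37 ≈ 937.3 J/(kg·K)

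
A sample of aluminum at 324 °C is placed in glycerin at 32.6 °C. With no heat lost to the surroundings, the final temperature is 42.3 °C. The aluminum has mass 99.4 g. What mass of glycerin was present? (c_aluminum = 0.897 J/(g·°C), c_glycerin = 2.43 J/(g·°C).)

|Q_aluminum| = |Q_glycerin|:
99.4×0.897×(324 − 42.3) = m×2.43×(42.3 − 32.6)
23.57 m = 25117  ⇒  m ≈ 1066 g

m ≈ 1070 g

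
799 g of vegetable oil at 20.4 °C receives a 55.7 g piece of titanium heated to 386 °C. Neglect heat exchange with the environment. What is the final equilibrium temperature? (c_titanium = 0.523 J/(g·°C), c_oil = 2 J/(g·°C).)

Setting the total heat transfer to zero:
55.7·0.523·(T − 386) + 799·2·(T − 20.4) = 0
29.13(T − 386) + 1598(T − 20.4) = 0
(29.13 + 1598) T = 29.13·386 + 1598·20.4
T = 43844/1627.1 ≈ 26.95 °C

T_f ≈ 26.9 °C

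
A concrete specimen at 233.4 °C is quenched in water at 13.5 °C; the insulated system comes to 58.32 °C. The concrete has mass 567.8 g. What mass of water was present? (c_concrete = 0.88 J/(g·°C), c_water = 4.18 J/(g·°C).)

m ≈ 467 g

|Q_concrete| = |Q_water|:
567.8·0.88·(233.4 − 58.32) = m·4.18·(58.32 − 13.5)
187.35 m = 87481  ⇒  m ≈ 466.9 g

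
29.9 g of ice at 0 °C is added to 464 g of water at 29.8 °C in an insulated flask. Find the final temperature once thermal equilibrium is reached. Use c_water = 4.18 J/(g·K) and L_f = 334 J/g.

T_f ≈ 23.2 °C

Setting the total heat transfer to zero:
fusion: m_ice L_f = 29.9×334 = 9986.6; meltwater 0→T: 29.9×4.18×T = 124.98 T; water cools: 464×4.18×(T − 29.8) = 1939.5(T − 29.8)
2064.5 T = 57798 − 9986.6 = 47811
T ≈ 23.16 °C. Since T > 0 °C, the all-ice-melts assumption holds.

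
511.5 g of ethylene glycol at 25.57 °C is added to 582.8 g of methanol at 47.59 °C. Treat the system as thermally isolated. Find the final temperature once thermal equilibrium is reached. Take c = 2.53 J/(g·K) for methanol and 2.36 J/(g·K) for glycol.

Taking heat into each body as positive, Σ m c ΔT = 0:
582.8×2.53×(T − 47.59) + 511.5×2.36×(T − 25.57) = 0
1474.5(T − 47.59) + 1207.1(T − 25.57) = 0
2681.6 T = 101037
T ≈ 37.68 °C

T_f ≈ 37.7 °C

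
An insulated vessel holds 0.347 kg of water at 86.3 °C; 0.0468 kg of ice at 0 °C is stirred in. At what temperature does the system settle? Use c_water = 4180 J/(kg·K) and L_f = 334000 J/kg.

T_f ≈ 66.5 °C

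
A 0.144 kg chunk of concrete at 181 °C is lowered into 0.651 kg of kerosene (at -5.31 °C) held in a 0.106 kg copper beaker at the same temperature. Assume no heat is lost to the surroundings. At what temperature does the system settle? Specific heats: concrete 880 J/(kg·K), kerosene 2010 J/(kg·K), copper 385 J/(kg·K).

Net heat exchanged in the isolated system is zero:
0.144·880·(T − 181) + 0.651·2010·(T − (-5.31)) + 0.106·385·(T − (-5.31)) = 0
126.72(T − 181) + 1308.5(T − (-5.31)) + 40.81(T − (-5.31)) = 0
1476 T = 15771
T = 15771 / 1476 = 10.7 °C

T_f ≈ 10.7 °C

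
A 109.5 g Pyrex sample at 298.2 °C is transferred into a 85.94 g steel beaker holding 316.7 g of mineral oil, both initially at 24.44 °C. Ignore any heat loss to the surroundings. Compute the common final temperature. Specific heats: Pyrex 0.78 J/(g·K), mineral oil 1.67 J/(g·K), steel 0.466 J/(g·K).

T_f ≈ 60.2 °C

Net heat exchanged in the isolated system is zero:
109.5×0.78×(T − 298.2) + 316.7×1.67×(T − 24.44) + 85.94×0.466×(T − 24.44) = 0
654.35 T = 39374
T = 39374 / 654.35 = 60.2 °C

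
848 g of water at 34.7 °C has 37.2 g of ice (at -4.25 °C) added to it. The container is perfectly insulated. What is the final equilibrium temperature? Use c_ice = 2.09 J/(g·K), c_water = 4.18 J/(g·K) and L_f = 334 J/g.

Conservation of energy gives ΣQ = 0:
warm ice to 0 °C: 37.2·2.09·(0 − (-4.25)) = 330.43
  latent heat to melt: 37.2·334 = 12425
  meltwater 0→T: 37.2·4.18·T = 155.5 T
  water: 3544.6(T − 34.7)
3700.1 T = 122999 − 12755 = 110244
T ≈ 29.79 °C. Since T > 0 °C, the all-ice-melts assumption holds.

T_f ≈ 29.8 °C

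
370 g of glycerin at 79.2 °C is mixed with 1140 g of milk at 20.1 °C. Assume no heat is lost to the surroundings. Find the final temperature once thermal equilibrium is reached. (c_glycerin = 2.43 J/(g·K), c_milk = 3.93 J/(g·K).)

T_f ≈ 30.0 °C

Setting the total heat transfer to zero:
370*2.43*(T − 79.2) + 1140*3.93*(T − 20.1) = 0
899.1(T − 79.2) + 4480.2(T − 20.1) = 0
(899.1 + 4480.2) T = 899.1*79.2 + 4480.2*20.1
T = 161261/5379.3 ≈ 29.98 °C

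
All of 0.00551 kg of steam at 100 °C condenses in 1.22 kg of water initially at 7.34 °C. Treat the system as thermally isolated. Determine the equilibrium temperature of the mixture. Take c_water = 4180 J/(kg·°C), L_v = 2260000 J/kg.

Setting the total heat transfer to zero:
condense steam: −0.00551×2260000 = −12453
  condensate cools 100→T: 0.00551×4180×(T − 100) = 23.03(T − 100)
  water warms: 1.22×4180×(T − 7.34) = 5099.6(T − 7.34)
5122.6 T = 12453 + 2303.2 + 37431 = 52187
T ≈ 10.19 °C (< 100 °C, so full condensation is consistent).

T_f ≈ 10.2 °C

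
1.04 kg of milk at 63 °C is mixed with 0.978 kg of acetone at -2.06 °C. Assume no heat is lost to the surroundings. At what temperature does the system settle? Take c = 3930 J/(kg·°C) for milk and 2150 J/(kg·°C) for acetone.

T_f ≈ 40.9 °C

Heat gained plus heat lost sum to zero:
1.04×3930×(T − 63) + 0.978×2150×(T − (-2.06)) = 0
4087.2(T − 63) + 2102.7(T − (-2.06)) = 0
6189.9 T = 253162
T = 253162/6189.9 ≈ 40.90 °C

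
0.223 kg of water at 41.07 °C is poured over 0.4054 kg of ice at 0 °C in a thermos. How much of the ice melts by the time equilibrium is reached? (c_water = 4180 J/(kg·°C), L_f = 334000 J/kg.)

Water can give up m c ΔT = 0.223·4180·41.07 = 38283 J before reaching 0 °C.
Fully melting the ice requires m_ice L_f = 0.4054·334000 = 135404 J.
That's not enough to melt it all — equilibrium is at 0 °C with ice remaining.
m_melt = 38283 / L_f = 0.1146 kg.

m_melted ≈ 0.115 kg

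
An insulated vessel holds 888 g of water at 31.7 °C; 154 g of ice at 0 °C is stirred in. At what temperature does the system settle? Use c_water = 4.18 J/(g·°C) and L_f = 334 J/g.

T_f ≈ 15.2 °C

Energy conservation, ΣQ = 0:
melt ice: 154×334 = 51436
  warm the meltwater: 643.72 T
  water: 3711.8(T − 31.7)
4355.6 T = 117665 − 51436 = 66229
T ≈ 15.21 °C (positive, so assuming full melt was valid).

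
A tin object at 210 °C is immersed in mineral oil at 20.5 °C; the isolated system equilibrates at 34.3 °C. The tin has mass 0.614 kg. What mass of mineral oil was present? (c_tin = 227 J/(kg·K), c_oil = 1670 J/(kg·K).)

m ≈ 1.06 kg

|Q_tin| = |Q_oil|:
0.614×227×(210 − 34.3) = m×1670×(34.3 − 20.5)
23046 m = 24489  ⇒  m ≈ 1.063 kg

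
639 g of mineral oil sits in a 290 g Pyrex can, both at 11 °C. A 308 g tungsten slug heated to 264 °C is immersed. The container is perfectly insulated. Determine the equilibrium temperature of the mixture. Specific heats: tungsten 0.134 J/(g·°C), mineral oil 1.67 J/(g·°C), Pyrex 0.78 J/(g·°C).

T_f ≈ 18.8 °C

With ΣQ=0 the equilibrium temperature is the m·c-weighted mean:
T_f = (41.27×264 + 1067.1×11 + 226.2×11) / (41.27 + 1067.1 + 226.2)
    = 25122 / 1334.6 ≈ 18.82 °C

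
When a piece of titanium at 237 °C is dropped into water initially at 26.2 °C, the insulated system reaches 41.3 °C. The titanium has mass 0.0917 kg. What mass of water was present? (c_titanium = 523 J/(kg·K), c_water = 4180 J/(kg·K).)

Taking heat into each body as positive, Σ m c ΔT = 0:
0.0917·523·(41.3 − 237) + m·4180·(41.3 − 26.2) = 0
63118 m = 9385.6
m = 9385.6/63118 ≈ 0.1487 kg

m ≈ 0.149 kg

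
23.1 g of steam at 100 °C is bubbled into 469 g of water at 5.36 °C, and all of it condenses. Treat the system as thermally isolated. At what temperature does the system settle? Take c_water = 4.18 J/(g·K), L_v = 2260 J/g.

T_f ≈ 35.2 °C

Energy conservation, ΣQ = 0:
latent heat released on condensation: 23.1·2260 = 52206
  condensate cools 100→T: 23.1·4.18·(T − 100) = 96.56(T − 100)
  water warms: 469·4.18·(T − 5.36) = 1960.4(T − 5.36)
2057 T = 52206 + 9655.8 + 10508 = 72370
T ≈ 35.18 °C (< 100 °C, so full condensation is consistent).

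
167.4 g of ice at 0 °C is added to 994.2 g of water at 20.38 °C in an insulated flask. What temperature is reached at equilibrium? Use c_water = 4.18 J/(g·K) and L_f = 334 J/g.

Let T be the final temperature. ΣQ_i = 0:
latent heat to melt: 167.4·334 = 55912
  meltwater 0→T: 167.4·4.18·T = 699.73 T
  water: 4155.8(T − 20.38)
4855.5 T = 84694 − 55912 = 28783
T ≈ 5.93 °C — above 0 °C, consistent with complete melting.

T_f ≈ 5.9 °C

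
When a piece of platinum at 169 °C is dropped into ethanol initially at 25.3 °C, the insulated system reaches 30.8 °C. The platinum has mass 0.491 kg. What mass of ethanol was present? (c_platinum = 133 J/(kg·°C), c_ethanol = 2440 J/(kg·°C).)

Setting the total heat transfer to zero:
0.491·133·(30.8 − 169) + m·2440·(30.8 − 25.3) = 0
13420 m = 9024.9
m = 9024.9/13420 ≈ 0.6725 kg

m ≈ 0.672 kg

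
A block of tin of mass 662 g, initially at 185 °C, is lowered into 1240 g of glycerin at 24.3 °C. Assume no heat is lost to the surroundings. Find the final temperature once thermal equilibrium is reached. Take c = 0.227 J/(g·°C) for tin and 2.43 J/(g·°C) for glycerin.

|Q_tin| = |Q_glycerin|:
662*0.227*(185 − T) = 1240*2.43*(T − 24.3)
150.27(185 − T) = 3013.2(T − 24.3)
3163.5 T = 101021  ⇒  T ≈ 31.93 °C

T_f ≈ 31.9 °C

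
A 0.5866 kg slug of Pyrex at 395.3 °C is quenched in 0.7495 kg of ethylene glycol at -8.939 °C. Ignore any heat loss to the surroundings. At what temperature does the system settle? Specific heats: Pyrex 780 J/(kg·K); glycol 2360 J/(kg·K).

T_f ≈ 74.1 °C

Net heat exchanged in the isolated system is zero:
0.5866·780·(T − 395.3) + 0.7495·2360·(T − (-8.939)) = 0
457.55(T − 395.3) + 1768.8(T − (-8.939)) = 0
2226.4 T = 165057
T = 165057 / 2226.4 = 74.1 °C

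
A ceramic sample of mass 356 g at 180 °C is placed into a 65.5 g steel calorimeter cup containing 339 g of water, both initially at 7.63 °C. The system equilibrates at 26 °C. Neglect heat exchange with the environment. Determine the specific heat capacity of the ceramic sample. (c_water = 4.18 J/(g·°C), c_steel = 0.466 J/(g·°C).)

Net heat exchanged in the isolated system is zero:
356·c·(26 − 180) + 339·4.18·(26 − 7.63) + 65.5·0.466·(26 − 7.63) = 0
-54824 c = -26591
c = -26591/-54824 ≈ 0.485 J/(g·°C)

c ≈ 0.485 J/(g·°C)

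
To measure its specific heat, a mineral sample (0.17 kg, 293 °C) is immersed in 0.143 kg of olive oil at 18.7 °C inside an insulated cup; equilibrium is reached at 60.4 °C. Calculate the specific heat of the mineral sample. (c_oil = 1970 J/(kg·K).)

c ≈ 297 J/(kg·K)

Conservation of energy gives ΣQ = 0:
0.17·c·(60.4 − 293) + 0.143·1970·(60.4 − 18.7) = 0
-39.54 c = -11747
c = -11747/-39.54 ≈ 297.1 J/(kg·K)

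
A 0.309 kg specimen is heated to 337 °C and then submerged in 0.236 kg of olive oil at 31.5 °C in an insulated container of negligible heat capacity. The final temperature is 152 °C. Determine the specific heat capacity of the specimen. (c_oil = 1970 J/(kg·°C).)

c ≈ 980 J/(kg·°C)

Net heat exchanged in the isolated system is zero:
0.309·c·(152 − 337) + 0.236·1970·(152 − 31.5) = 0
-57.16 c = -56023
c = -56023/-57.16 ≈ 980 J/(kg·°C)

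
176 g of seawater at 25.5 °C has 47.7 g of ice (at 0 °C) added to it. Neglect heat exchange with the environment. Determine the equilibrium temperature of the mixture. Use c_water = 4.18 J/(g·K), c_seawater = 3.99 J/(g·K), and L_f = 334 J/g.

T_f ≈ 2.2 °C

Heat gained plus heat lost sum to zero:
melt ice: 47.7×334 = 15932; meltwater 0→T: 47.7×4.18×T = 199.39 T; seawater cools: 176×3.99×(T − 25.5) = 702.24(T − 25.5)
901.63 T = 17907 − 15932 = 1975.3
T ≈ 2.19 °C — above 0 °C, consistent with complete melting.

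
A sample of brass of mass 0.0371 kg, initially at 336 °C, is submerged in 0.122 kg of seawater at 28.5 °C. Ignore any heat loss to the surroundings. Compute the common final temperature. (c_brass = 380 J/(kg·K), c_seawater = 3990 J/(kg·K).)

Set heat shed by the hot body equal to heat absorbed by the cold body:
0.0371·380·(336 − T) = 0.122·3990·(T − 28.5)
14.1(336 − T) = 486.78(T − 28.5)
500.88 T = 18610  ⇒  T ≈ 37.16 °C

T_f ≈ 37.2 °C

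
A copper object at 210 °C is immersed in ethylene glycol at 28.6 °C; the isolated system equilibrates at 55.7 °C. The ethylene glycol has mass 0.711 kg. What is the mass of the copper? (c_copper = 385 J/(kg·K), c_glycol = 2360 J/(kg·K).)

Let T be the final temperature. ΣQ_i = 0:
m·385·(55.7 − 210) + 0.711·2360·(55.7 − 28.6) = 0
-59406 m = -45473
m = -45473/-59406 ≈ 0.7655 kg

m ≈ 0.765 kg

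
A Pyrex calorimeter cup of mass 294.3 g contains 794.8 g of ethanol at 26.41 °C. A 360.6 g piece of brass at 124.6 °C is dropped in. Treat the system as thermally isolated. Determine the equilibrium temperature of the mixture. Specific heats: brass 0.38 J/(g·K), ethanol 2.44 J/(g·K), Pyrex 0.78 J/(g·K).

T_f ≈ 32.2 °C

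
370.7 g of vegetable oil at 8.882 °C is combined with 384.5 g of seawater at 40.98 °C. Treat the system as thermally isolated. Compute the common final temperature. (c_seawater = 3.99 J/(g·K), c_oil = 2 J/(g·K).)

Heat gained plus heat lost sum to zero:
384.5*3.99*(T − 40.98) + 370.7*2*(T − 8.882) = 0
(1534.2 + 741.4) T = 1534.2*40.98 + 741.4*8.882
T = 69455 / 2275.6 = 30.5 °C

T_f ≈ 30.5 °C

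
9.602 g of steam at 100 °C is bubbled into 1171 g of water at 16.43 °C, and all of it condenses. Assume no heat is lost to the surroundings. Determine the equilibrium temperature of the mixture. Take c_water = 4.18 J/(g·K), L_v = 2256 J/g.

Sum of m c ΔT and latent-heat terms is zero:
steam→water at 100 °C releases m L_v = 9.602·2256 = 21662; condensate cools 100→T: 9.602·4.18·(T − 100) = 40.14(T − 100); water warms: 1171·4.18·(T − 16.43) = 4894.8(T − 16.43)
4934.9 T = 21662 + 4013.6 + 80421 = 106097
T ≈ 21.50 °C (< 100 °C, so full condensation is consistent).

T_f ≈ 21.5 °C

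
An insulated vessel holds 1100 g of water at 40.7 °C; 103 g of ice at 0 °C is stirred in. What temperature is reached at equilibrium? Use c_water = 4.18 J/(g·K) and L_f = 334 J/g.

T_f ≈ 30.4 °C

Sum of m c ΔT and latent-heat terms is zero:
melt ice: 103×334 = 34402
  meltwater 0→T: 103×4.18×T = 430.54 T
  water: 4598(T − 40.7)
5028.5 T = 187139 − 34402 = 152737
T ≈ 30.37 °C — above 0 °C, consistent with complete melting.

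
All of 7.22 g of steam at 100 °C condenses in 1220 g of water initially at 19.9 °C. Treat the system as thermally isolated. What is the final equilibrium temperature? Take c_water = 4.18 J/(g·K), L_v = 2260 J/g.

T_f ≈ 23.6 °C

Sum of m c ΔT and latent-heat terms is zero:
steam→water at 100 °C releases m L_v = 7.22·2260 = 16317
  condensed water 100 °C→T: 30.18(T − 100)
  original water: 5099.6(T − 19.9)
5129.8 T = 16317 + 3018 + 101482 = 120817
T ≈ 23.55 °C — below 100 °C, confirming all the steam condensed.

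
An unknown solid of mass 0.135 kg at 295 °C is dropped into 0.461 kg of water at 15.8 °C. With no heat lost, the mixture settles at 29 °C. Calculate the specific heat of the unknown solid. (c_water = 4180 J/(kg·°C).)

c ≈ 708 J/(kg·°C)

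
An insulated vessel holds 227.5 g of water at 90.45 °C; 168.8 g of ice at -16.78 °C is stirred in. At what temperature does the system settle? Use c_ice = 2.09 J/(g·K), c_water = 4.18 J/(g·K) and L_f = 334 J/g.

T_f ≈ 14.3 °C

Energy balance with sensible and latent terms:
ice -16.78→0 °C: 168.8·2.09·16.78 = 5919.8
  fusion: m_ice L_f = 168.8·334 = 56379
  meltwater 0→T: 168.8·4.18·T = 705.58 T
  water cools: 227.5·4.18·(T − 90.45) = 950.95(T − 90.45)
1656.5 T = 86013 − 62299 = 23714
T ≈ 14.32 °C — above 0 °C, consistent with complete melting.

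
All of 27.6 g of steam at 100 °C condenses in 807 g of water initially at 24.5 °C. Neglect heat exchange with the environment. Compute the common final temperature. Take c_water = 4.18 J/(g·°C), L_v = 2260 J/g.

Energy balance with sensible and latent terms:
condense steam: −27.6×2260 = −62376; condensed water 100 °C→T: 115.37(T − 100); original water: 3373.3(T − 24.5)
3488.6 T = 62376 + 11537 + 82645 = 156558
T ≈ 44.88 °C, under the boiling point, so the assumption holds.

T_f ≈ 44.9 °C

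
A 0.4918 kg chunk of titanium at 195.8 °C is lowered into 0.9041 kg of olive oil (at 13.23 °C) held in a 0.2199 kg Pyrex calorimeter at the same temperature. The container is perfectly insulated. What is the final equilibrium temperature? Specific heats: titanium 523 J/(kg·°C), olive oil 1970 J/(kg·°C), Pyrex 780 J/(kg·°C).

With ΣQ=0 the equilibrium temperature is the m·c-weighted mean:
T_f = (257.21·195.8 + 1781.1·13.23 + 171.52·13.23) / (257.21 + 1781.1 + 171.52)
    = 76195 / 2209.8 ≈ 34.48 °C

T_f ≈ 34.5 °C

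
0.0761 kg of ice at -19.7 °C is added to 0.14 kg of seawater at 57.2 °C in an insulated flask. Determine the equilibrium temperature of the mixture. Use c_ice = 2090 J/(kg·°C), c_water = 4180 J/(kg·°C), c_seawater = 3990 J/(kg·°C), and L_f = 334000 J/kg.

T_f ≈ 3.9 °C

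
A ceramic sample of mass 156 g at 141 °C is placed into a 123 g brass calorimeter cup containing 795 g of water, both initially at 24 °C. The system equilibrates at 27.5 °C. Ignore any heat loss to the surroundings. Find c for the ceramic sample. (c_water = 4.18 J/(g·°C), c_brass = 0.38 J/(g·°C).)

c ≈ 0.666 J/(g·°C)

Heat gained plus heat lost sum to zero:
156×c×(27.5 − 141) + 795×4.18×(27.5 − 24) + 123×0.38×(27.5 − 24) = 0
-17706 c = -11794
c = -11794/-17706 ≈ 0.6661 J/(g·°C)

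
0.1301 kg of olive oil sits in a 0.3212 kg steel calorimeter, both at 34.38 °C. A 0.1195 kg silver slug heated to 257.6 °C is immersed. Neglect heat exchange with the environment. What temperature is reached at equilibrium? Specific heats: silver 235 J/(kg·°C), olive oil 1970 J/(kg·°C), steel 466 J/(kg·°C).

Let T be the final temperature. ΣQ_i = 0:
0.1195*235*(T − 257.6) + 0.1301*1970*(T − 34.38) + 0.3212*466*(T − 34.38) = 0
434.06 T = 21192
T = 21192 / 434.06 = 48.8 °C

T_f ≈ 48.8 °C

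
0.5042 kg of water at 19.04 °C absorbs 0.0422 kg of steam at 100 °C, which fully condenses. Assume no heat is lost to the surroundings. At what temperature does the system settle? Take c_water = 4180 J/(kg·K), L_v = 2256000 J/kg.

Net heat exchanged in the isolated system is zero:
latent heat released on condensation: 0.0422×2256000 = 95203; condensed water 100 °C→T: 176.4(T − 100); water warms: 0.5042×4180×(T − 19.04) = 2107.6(T − 19.04)
2284 T = 95203 + 17640 + 40128 = 152971
T ≈ 66.98 °C — below 100 °C, confirming all the steam condensed.

T_f ≈ 67.0 °C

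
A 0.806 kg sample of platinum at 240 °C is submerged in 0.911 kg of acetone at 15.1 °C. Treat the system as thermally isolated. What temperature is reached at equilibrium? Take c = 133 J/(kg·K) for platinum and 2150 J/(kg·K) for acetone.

Heat lost by the platinum equals heat gained by the acetone:
0.806·133·(240 − T) = 0.911·2150·(T − 15.1)
107.2(240 − T) = 1958.7(T − 15.1)
2065.8 T = 55303  ⇒  T ≈ 26.77 °C

T_f ≈ 26.8 °C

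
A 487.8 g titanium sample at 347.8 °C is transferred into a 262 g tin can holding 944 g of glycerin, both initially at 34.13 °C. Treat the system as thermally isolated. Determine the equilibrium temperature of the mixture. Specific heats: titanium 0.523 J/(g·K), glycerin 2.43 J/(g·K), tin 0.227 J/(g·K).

T_f ≈ 64.8 °C

Taking heat into each body as positive, Σ m c ΔT = 0:
487.8·0.523·(T − 347.8) + 944·2.43·(T − 34.13) + 262·0.227·(T − 34.13) = 0
255.12(T − 347.8) + 2293.9(T − 34.13) + 59.47(T − 34.13) = 0
2608.5 T = 169052
T ≈ 64.81 °C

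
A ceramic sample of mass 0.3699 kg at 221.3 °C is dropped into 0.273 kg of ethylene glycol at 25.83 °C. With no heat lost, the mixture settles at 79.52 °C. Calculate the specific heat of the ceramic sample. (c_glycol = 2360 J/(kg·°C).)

m_s c (T_s − T_f) = m_glycol c_glycol (T_f − T_0):
0.3699×c×(221.3 − 79.52) = 0.273×2360×(79.52 − 25.83)
52.44 c = 34591  ⇒  c ≈ 659.6 J/(kg·°C)

c ≈ 660 J/(kg·°C)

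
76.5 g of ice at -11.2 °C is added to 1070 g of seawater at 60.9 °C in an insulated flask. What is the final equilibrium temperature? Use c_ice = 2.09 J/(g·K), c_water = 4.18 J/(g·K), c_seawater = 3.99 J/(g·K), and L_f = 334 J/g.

Conservation of energy gives ΣQ = 0:
warm ice to 0 °C: 76.5·2.09·(0 − (-11.2)) = 1790.7; latent heat to melt: 76.5·334 = 25551; warm the meltwater: 319.77 T; seawater: 4269.3(T − 60.9)
4589.1 T = 260000 − 27342 = 232659
T ≈ 50.70 °C. Since T > 0 °C, the all-ice-melts assumption holds.

T_f ≈ 50.7 °C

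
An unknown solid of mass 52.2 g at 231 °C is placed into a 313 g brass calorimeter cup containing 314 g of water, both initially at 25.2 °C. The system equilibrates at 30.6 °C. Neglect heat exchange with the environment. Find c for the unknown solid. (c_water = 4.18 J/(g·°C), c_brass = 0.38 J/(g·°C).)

c ≈ 0.739 J/(g·°C)

Conservation of energy gives ΣQ = 0:
52.2×c×(30.6 − 231) + 314×4.18×(30.6 − 25.2) + 313×0.38×(30.6 − 25.2) = 0
-10461 c = -7729.9
c = -7729.9/-10461 ≈ 0.7389 J/(g·°C)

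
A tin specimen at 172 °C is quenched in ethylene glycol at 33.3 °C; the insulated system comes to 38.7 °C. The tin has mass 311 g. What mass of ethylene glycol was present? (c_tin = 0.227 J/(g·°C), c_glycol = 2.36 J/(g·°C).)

m ≈ 738 g

|Q_tin| = |Q_glycol|:
311×0.227×(172 − 38.7) = m×2.36×(38.7 − 33.3)
12.74 m = 9410.6  ⇒  m ≈ 738.4 g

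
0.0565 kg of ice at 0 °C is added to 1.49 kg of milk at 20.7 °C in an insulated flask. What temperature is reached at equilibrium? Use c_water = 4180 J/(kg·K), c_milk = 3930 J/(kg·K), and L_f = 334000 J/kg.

T_f ≈ 16.8 °C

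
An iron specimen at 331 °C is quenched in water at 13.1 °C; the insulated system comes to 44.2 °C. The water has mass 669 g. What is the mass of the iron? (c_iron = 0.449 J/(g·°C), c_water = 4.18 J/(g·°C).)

m ≈ 675 g

Taking heat into each body as positive, Σ m c ΔT = 0:
m×0.449×(44.2 − 331) + 669×4.18×(44.2 − 13.1) = 0
-128.77 m = -86969
m = -86969/-128.77 ≈ 675.4 g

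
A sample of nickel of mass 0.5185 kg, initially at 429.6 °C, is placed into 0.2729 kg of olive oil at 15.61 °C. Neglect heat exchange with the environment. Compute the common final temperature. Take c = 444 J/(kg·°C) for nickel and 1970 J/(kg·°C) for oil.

Setting the total heat transfer to zero:
0.5185*444*(T − 429.6) + 0.2729*1970*(T − 15.61) = 0
230.21(T − 429.6) + 537.61(T − 15.61) = 0
(230.21 + 537.61) T = 230.21*429.6 + 537.61*15.61
T = 107292/767.83 ≈ 139.73 °C

T_f ≈ 139.7 °C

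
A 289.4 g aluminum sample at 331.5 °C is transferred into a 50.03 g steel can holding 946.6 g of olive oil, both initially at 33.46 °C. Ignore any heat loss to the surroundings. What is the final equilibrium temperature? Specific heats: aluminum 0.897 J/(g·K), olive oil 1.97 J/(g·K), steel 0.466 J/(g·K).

With ΣQ=0 the equilibrium temperature is the m·c-weighted mean:
T_f = (259.59×331.5 + 1864.8×33.46 + 23.31×33.46) / (259.59 + 1864.8 + 23.31)
    = 149231 / 2147.7 ≈ 69.48 °C

T_f ≈ 69.5 °C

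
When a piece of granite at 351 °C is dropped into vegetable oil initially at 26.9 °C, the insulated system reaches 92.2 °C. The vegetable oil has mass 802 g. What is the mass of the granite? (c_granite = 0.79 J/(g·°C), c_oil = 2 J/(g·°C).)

m ≈ 512 g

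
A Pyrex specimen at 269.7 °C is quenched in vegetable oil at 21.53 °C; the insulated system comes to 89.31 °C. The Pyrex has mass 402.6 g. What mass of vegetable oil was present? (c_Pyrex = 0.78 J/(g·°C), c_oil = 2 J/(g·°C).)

Heat lost by the Pyrex = heat gained by the oil:
402.6·0.78·(269.7 − 89.31) = m·2·(89.31 − 21.53)
135.56 m = 56648  ⇒  m ≈ 417.9 g

m ≈ 418 g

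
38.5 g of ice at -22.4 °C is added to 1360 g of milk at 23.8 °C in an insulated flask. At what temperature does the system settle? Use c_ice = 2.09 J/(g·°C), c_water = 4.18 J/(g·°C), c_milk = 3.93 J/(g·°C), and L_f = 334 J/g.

Sum of m c ΔT and latent-heat terms is zero:
ice -22.4→0 °C: 38.5·2.09·22.4 = 1802.4; latent heat to melt: 38.5·334 = 12859; meltwater 0→T: 38.5·4.18·T = 160.93 T; milk cools: 1360·3.93·(T − 23.8) = 5344.8(T − 23.8)
5505.7 T = 127206 − 14661 = 112545
T ≈ 20.44 °C. Since T > 0 °C, the all-ice-melts assumption holds.

T_f ≈ 20.4 °C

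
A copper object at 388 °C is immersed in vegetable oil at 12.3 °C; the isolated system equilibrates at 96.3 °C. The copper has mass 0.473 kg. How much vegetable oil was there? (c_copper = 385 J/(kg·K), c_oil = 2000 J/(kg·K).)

m ≈ 0.316 kg

Heat lost by the copper = heat gained by the oil:
0.473×385×(388 − 96.3) = m×2000×(96.3 − 12.3)
168000 m = 53120  ⇒  m ≈ 0.3162 kg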